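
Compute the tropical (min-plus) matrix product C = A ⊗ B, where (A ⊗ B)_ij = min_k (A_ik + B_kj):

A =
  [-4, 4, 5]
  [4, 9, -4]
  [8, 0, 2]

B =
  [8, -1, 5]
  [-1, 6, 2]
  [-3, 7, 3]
A ⊗ B =
  [2, -5, 1]
  [-7, 3, -1]
  [-1, 6, 2]

Apply the min-plus product entry-by-entry:
  C[0][0] = min over k of (A[0][0] + B[0][0] = -4 + 8 = 4, A[0][1] + B[1][0] = 4 + -1 = 3, A[0][2] + B[2][0] = 5 + -3 = 2) = 2 (attained at k = 2)
  C[0][1] = min over k of (A[0][0] + B[0][1] = -4 + -1 = -5, A[0][1] + B[1][1] = 4 + 6 = 10, A[0][2] + B[2][1] = 5 + 7 = 12) = -5 (attained at k = 0)
  C[0][2] = min over k of (A[0][0] + B[0][2] = -4 + 5 = 1, A[0][1] + B[1][2] = 4 + 2 = 6, A[0][2] + B[2][2] = 5 + 3 = 8) = 1 (attained at k = 0)
  C[1][0] = min over k of (A[1][0] + B[0][0] = 4 + 8 = 12, A[1][1] + B[1][0] = 9 + -1 = 8, A[1][2] + B[2][0] = -4 + -3 = -7) = -7 (attained at k = 2)
  C[1][1] = min over k of (A[1][0] + B[0][1] = 4 + -1 = 3, A[1][1] + B[1][1] = 9 + 6 = 15, A[1][2] + B[2][1] = -4 + 7 = 3) = 3 (attained at k = 0)
  C[1][2] = min over k of (A[1][0] + B[0][2] = 4 + 5 = 9, A[1][1] + B[1][2] = 9 + 2 = 11, A[1][2] + B[2][2] = -4 + 3 = -1) = -1 (attained at k = 2)
  C[2][0] = min over k of (A[2][0] + B[0][0] = 8 + 8 = 16, A[2][1] + B[1][0] = 0 + -1 = -1, A[2][2] + B[2][0] = 2 + -3 = -1) = -1 (attained at k = 1)
  C[2][1] = min over k of (A[2][0] + B[0][1] = 8 + -1 = 7, A[2][1] + B[1][1] = 0 + 6 = 6, A[2][2] + B[2][1] = 2 + 7 = 9) = 6 (attained at k = 1)
  C[2][2] = min over k of (A[2][0] + B[0][2] = 8 + 5 = 13, A[2][1] + B[1][2] = 0 + 2 = 2, A[2][2] + B[2][2] = 2 + 3 = 5) = 2 (attained at k = 1)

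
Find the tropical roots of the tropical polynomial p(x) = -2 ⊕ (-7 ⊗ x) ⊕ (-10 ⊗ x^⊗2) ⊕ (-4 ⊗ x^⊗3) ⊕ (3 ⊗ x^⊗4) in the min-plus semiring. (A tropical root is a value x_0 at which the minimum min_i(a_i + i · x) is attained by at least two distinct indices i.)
Roots: {-7, -6, 3, 5}

Each tropical root is a break point of the lower envelope of the lines y = a_i + i · x (there are 5 lines, with slopes 0, 1, ..., 4). Only the lines that attain the minimum somewhere contribute to roots; other lines are dominated. Here the surviving (envelope) indices are i = 4, i = 3, i = 2, i = 1, i = 0.
Intersections between consecutive envelope lines give the roots: for adjacent envelope indices i < j the intersection is x = (a_i − a_j) / (j − i). Reading off the sorted break points: {-7, -6, 3, 5}.
Verification: at each break x_0, at least two indices attain the minimum of min_i(a_i + i · x_0).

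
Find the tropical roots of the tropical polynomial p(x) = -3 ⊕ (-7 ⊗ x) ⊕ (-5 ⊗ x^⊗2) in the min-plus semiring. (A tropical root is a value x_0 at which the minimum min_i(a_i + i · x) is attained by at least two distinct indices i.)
Roots: {-2, 4}

Each tropical root is a break point of the lower envelope of the lines y = a_i + i · x (there are 3 lines, with slopes 0, 1, ..., 2). Only the lines that attain the minimum somewhere contribute to roots; other lines are dominated. Here the surviving (envelope) indices are i = 2, i = 1, i = 0.
Intersections between consecutive envelope lines give the roots: for adjacent envelope indices i < j the intersection is x = (a_i − a_j) / (j − i). Reading off the sorted break points: {-2, 4}.
Verification: at each break x_0, at least two indices attain the minimum of min_i(a_i + i · x_0).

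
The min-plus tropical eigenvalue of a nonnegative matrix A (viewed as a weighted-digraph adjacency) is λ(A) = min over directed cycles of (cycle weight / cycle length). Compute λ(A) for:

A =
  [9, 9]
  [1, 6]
λ(A) = 5

Enumerate directed cycles and compute their means (weight / length). Sample:
  cycle 0 → 0: weight = 9, length = 1, mean = 9/1 ≈ 9.000
  cycle 1 → 1: weight = 6, length = 1, mean = 6/1 ≈ 6.000
  cycle 0 → 1 → 0: weight = 10, length = 2, mean = 10/2 ≈ 5.000
  cycle 1 → 0 → 1: weight = 10, length = 2, mean = 10/2 ≈ 5.000
Minimum mean = 5.000, attained e.g. along the cycle 0 → 1 → 0 with weight 10 and length 2. So λ(A) = 10/2 = 5.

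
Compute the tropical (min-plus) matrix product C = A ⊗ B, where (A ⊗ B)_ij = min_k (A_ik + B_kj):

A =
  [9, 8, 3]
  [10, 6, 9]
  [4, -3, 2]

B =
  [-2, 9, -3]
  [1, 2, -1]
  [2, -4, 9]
A ⊗ B =
  [5, -1, 6]
  [7, 5, 5]
  [-2, -2, -4]

Apply the min-plus product entry-by-entry:
  C[0][0] = min over k of (A[0][0] + B[0][0] = 9 + -2 = 7, A[0][1] + B[1][0] = 8 + 1 = 9, A[0][2] + B[2][0] = 3 + 2 = 5) = 5 (attained at k = 2)
  C[0][1] = min over k of (A[0][0] + B[0][1] = 9 + 9 = 18, A[0][1] + B[1][1] = 8 + 2 = 10, A[0][2] + B[2][1] = 3 + -4 = -1) = -1 (attained at k = 2)
  C[0][2] = min over k of (A[0][0] + B[0][2] = 9 + -3 = 6, A[0][1] + B[1][2] = 8 + -1 = 7, A[0][2] + B[2][2] = 3 + 9 = 12) = 6 (attained at k = 0)
  C[1][0] = min over k of (A[1][0] + B[0][0] = 10 + -2 = 8, A[1][1] + B[1][0] = 6 + 1 = 7, A[1][2] + B[2][0] = 9 + 2 = 11) = 7 (attained at k = 1)
  C[1][1] = min over k of (A[1][0] + B[0][1] = 10 + 9 = 19, A[1][1] + B[1][1] = 6 + 2 = 8, A[1][2] + B[2][1] = 9 + -4 = 5) = 5 (attained at k = 2)
  C[1][2] = min over k of (A[1][0] + B[0][2] = 10 + -3 = 7, A[1][1] + B[1][2] = 6 + -1 = 5, A[1][2] + B[2][2] = 9 + 9 = 18) = 5 (attained at k = 1)
  C[2][0] = min over k of (A[2][0] + B[0][0] = 4 + -2 = 2, A[2][1] + B[1][0] = -3 + 1 = -2, A[2][2] + B[2][0] = 2 + 2 = 4) = -2 (attained at k = 1)
  C[2][1] = min over k of (A[2][0] + B[0][1] = 4 + 9 = 13, A[2][1] + B[1][1] = -3 + 2 = -1, A[2][2] + B[2][1] = 2 + -4 = -2) = -2 (attained at k = 2)
  C[2][2] = min over k of (A[2][0] + B[0][2] = 4 + -3 = 1, A[2][1] + B[1][2] = -3 + -1 = -4, A[2][2] + B[2][2] = 2 + 9 = 11) = -4 (attained at k = 1)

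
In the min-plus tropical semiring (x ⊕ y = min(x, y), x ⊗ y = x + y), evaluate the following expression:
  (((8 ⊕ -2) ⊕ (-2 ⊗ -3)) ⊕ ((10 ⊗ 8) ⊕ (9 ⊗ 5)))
(((8 ⊕ -2) ⊕ (-2 ⊗ -3)) ⊕ ((10 ⊗ 8) ⊕ (9 ⊗ 5))) = -5

Expand innermost to outermost. Recall ⊕ takes the minimum of its arguments and ⊗ takes their sum. Working out the expression (((8 ⊕ -2) ⊕ (-2 ⊗ -3)) ⊕ ((10 ⊗ 8) ⊕ (9 ⊗ 5))) gives -5.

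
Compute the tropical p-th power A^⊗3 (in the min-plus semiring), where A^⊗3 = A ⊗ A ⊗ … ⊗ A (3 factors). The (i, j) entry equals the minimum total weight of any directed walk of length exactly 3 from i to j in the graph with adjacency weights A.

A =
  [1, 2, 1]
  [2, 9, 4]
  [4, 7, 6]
A^⊗3 =
  [3, 4, 3]
  [4, 5, 4]
  [6, 7, 6]

Each entry (A^⊗3)_ij equals the minimum over all length-3 walks i = v_0 → v_1 → … → v_3 = j of Σ_t A[v_t][v_{t+1}]. For example, for (i, j) = (0, 2) we minimise over 9 possible intermediate vertex sequences; the minimum is 3, attained along the walk 0 → 0 → 0 → 2.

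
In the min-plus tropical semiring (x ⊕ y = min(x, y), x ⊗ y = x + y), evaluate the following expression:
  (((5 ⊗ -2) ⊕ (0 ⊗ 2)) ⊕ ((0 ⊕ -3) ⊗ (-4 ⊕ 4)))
(((5 ⊗ -2) ⊕ (0 ⊗ 2)) ⊕ ((0 ⊕ -3) ⊗ (-4 ⊕ 4))) = -7

Expand innermost to outermost. Recall ⊕ takes the minimum of its arguments and ⊗ takes their sum. Working out the expression (((5 ⊗ -2) ⊕ (0 ⊗ 2)) ⊕ ((0 ⊕ -3) ⊗ (-4 ⊕ 4))) gives -7.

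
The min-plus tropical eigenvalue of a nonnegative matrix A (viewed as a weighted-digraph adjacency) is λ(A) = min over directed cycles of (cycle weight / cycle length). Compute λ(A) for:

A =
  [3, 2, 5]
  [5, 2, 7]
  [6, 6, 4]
λ(A) = 2

Enumerate directed cycles and compute their means (weight / length). Sample:
  cycle 0 → 0: weight = 3, length = 1, mean = 3/1 ≈ 3.000
  cycle 1 → 1: weight = 2, length = 1, mean = 2/1 ≈ 2.000
  cycle 2 → 2: weight = 4, length = 1, mean = 4/1 ≈ 4.000
  cycle 0 → 1 → 0: weight = 7, length = 2, mean = 7/2 ≈ 3.500
  cycle 0 → 2 → 0: weight = 11, length = 2, mean = 11/2 ≈ 5.500
  cycle 1 → 0 → 1: weight = 7, length = 2, mean = 7/2 ≈ 3.500
Minimum mean = 2.000, attained e.g. along the cycle 1 → 1 with weight 2 and length 1. So λ(A) = 2/1 = 2.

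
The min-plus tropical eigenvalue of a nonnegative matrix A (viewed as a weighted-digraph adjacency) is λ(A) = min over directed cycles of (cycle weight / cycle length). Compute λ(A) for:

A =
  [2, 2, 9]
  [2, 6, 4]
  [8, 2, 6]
λ(A) = 2

Enumerate directed cycles and compute their means (weight / length). Sample:
  cycle 0 → 0: weight = 2, length = 1, mean = 2/1 ≈ 2.000
  cycle 1 → 1: weight = 6, length = 1, mean = 6/1 ≈ 6.000
  cycle 2 → 2: weight = 6, length = 1, mean = 6/1 ≈ 6.000
  cycle 0 → 1 → 0: weight = 4, length = 2, mean = 4/2 ≈ 2.000
  cycle 0 → 2 → 0: weight = 17, length = 2, mean = 17/2 ≈ 8.500
  cycle 1 → 0 → 1: weight = 4, length = 2, mean = 4/2 ≈ 2.000
Minimum mean = 2.000, attained e.g. along the cycle 0 → 0 with weight 2 and length 1. So λ(A) = 2/1 = 2.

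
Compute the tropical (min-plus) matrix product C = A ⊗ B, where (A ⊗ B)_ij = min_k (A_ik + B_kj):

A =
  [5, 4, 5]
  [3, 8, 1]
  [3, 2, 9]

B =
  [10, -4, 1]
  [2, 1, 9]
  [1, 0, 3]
A ⊗ B =
  [6, 1, 6]
  [2, -1, 4]
  [4, -1, 4]

Apply the min-plus product entry-by-entry:
  C[0][0] = min over k of (A[0][0] + B[0][0] = 5 + 10 = 15, A[0][1] + B[1][0] = 4 + 2 = 6, A[0][2] + B[2][0] = 5 + 1 = 6) = 6 (attained at k = 1)
  C[0][1] = min over k of (A[0][0] + B[0][1] = 5 + -4 = 1, A[0][1] + B[1][1] = 4 + 1 = 5, A[0][2] + B[2][1] = 5 + 0 = 5) = 1 (attained at k = 0)
  C[0][2] = min over k of (A[0][0] + B[0][2] = 5 + 1 = 6, A[0][1] + B[1][2] = 4 + 9 = 13, A[0][2] + B[2][2] = 5 + 3 = 8) = 6 (attained at k = 0)
  C[1][0] = min over k of (A[1][0] + B[0][0] = 3 + 10 = 13, A[1][1] + B[1][0] = 8 + 2 = 10, A[1][2] + B[2][0] = 1 + 1 = 2) = 2 (attained at k = 2)
  C[1][1] = min over k of (A[1][0] + B[0][1] = 3 + -4 = -1, A[1][1] + B[1][1] = 8 + 1 = 9, A[1][2] + B[2][1] = 1 + 0 = 1) = -1 (attained at k = 0)
  C[1][2] = min over k of (A[1][0] + B[0][2] = 3 + 1 = 4, A[1][1] + B[1][2] = 8 + 9 = 17, A[1][2] + B[2][2] = 1 + 3 = 4) = 4 (attained at k = 0)
  C[2][0] = min over k of (A[2][0] + B[0][0] = 3 + 10 = 13, A[2][1] + B[1][0] = 2 + 2 = 4, A[2][2] + B[2][0] = 9 + 1 = 10) = 4 (attained at k = 1)
  C[2][1] = min over k of (A[2][0] + B[0][1] = 3 + -4 = -1, A[2][1] + B[1][1] = 2 + 1 = 3, A[2][2] + B[2][1] = 9 + 0 = 9) = -1 (attained at k = 0)
  C[2][2] = min over k of (A[2][0] + B[0][2] = 3 + 1 = 4, A[2][1] + B[1][2] = 2 + 9 = 11, A[2][2] + B[2][2] = 9 + 3 = 12) = 4 (attained at k = 0)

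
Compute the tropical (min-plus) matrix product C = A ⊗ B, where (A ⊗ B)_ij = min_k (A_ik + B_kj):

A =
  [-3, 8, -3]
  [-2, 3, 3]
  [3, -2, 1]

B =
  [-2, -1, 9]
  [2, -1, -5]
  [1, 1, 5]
A ⊗ B =
  [-5, -4, 2]
  [-4, -3, -2]
  [0, -3, -7]

Apply the min-plus product entry-by-entry:
  C[0][0] = min over k of (A[0][0] + B[0][0] = -3 + -2 = -5, A[0][1] + B[1][0] = 8 + 2 = 10, A[0][2] + B[2][0] = -3 + 1 = -2) = -5 (attained at k = 0)
  C[0][1] = min over k of (A[0][0] + B[0][1] = -3 + -1 = -4, A[0][1] + B[1][1] = 8 + -1 = 7, A[0][2] + B[2][1] = -3 + 1 = -2) = -4 (attained at k = 0)
  C[0][2] = min over k of (A[0][0] + B[0][2] = -3 + 9 = 6, A[0][1] + B[1][2] = 8 + -5 = 3, A[0][2] + B[2][2] = -3 + 5 = 2) = 2 (attained at k = 2)
  C[1][0] = min over k of (A[1][0] + B[0][0] = -2 + -2 = -4, A[1][1] + B[1][0] = 3 + 2 = 5, A[1][2] + B[2][0] = 3 + 1 = 4) = -4 (attained at k = 0)
  C[1][1] = min over k of (A[1][0] + B[0][1] = -2 + -1 = -3, A[1][1] + B[1][1] = 3 + -1 = 2, A[1][2] + B[2][1] = 3 + 1 = 4) = -3 (attained at k = 0)
  C[1][2] = min over k of (A[1][0] + B[0][2] = -2 + 9 = 7, A[1][1] + B[1][2] = 3 + -5 = -2, A[1][2] + B[2][2] = 3 + 5 = 8) = -2 (attained at k = 1)
  C[2][0] = min over k of (A[2][0] + B[0][0] = 3 + -2 = 1, A[2][1] + B[1][0] = -2 + 2 = 0, A[2][2] + B[2][0] = 1 + 1 = 2) = 0 (attained at k = 1)
  C[2][1] = min over k of (A[2][0] + B[0][1] = 3 + -1 = 2, A[2][1] + B[1][1] = -2 + -1 = -3, A[2][2] + B[2][1] = 1 + 1 = 2) = -3 (attained at k = 1)
  C[2][2] = min over k of (A[2][0] + B[0][2] = 3 + 9 = 12, A[2][1] + B[1][2] = -2 + -5 = -7, A[2][2] + B[2][2] = 1 + 5 = 6) = -7 (attained at k = 1)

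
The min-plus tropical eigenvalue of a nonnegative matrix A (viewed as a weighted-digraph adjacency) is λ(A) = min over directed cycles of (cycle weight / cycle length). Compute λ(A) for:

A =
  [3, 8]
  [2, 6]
λ(A) = 3

Enumerate directed cycles and compute their means (weight / length). Sample:
  cycle 0 → 0: weight = 3, length = 1, mean = 3/1 ≈ 3.000
  cycle 1 → 1: weight = 6, length = 1, mean = 6/1 ≈ 6.000
  cycle 0 → 1 → 0: weight = 10, length = 2, mean = 10/2 ≈ 5.000
  cycle 1 → 0 → 1: weight = 10, length = 2, mean = 10/2 ≈ 5.000
Minimum mean = 3.000, attained e.g. along the cycle 0 → 0 with weight 3 and length 1. So λ(A) = 3/1 = 3.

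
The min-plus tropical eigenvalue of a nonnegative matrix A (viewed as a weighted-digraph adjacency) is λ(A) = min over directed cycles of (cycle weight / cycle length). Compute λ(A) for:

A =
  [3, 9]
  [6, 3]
λ(A) = 3

Enumerate directed cycles and compute their means (weight / length). Sample:
  cycle 0 → 0: weight = 3, length = 1, mean = 3/1 ≈ 3.000
  cycle 1 → 1: weight = 3, length = 1, mean = 3/1 ≈ 3.000
  cycle 0 → 1 → 0: weight = 15, length = 2, mean = 15/2 ≈ 7.500
  cycle 1 → 0 → 1: weight = 15, length = 2, mean = 15/2 ≈ 7.500
Minimum mean = 3.000, attained e.g. along the cycle 0 → 0 with weight 3 and length 1. So λ(A) = 3/1 = 3.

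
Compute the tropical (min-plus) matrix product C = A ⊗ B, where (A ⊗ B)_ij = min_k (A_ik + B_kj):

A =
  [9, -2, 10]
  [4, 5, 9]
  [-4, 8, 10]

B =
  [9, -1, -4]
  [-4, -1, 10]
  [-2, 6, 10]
A ⊗ B =
  [-6, -3, 5]
  [1, 3, 0]
  [4, -5, -8]

Apply the min-plus product entry-by-entry:
  C[0][0] = min over k of (A[0][0] + B[0][0] = 9 + 9 = 18, A[0][1] + B[1][0] = -2 + -4 = -6, A[0][2] + B[2][0] = 10 + -2 = 8) = -6 (attained at k = 1)
  C[0][1] = min over k of (A[0][0] + B[0][1] = 9 + -1 = 8, A[0][1] + B[1][1] = -2 + -1 = -3, A[0][2] + B[2][1] = 10 + 6 = 16) = -3 (attained at k = 1)
  C[0][2] = min over k of (A[0][0] + B[0][2] = 9 + -4 = 5, A[0][1] + B[1][2] = -2 + 10 = 8, A[0][2] + B[2][2] = 10 + 10 = 20) = 5 (attained at k = 0)
  C[1][0] = min over k of (A[1][0] + B[0][0] = 4 + 9 = 13, A[1][1] + B[1][0] = 5 + -4 = 1, A[1][2] + B[2][0] = 9 + -2 = 7) = 1 (attained at k = 1)
  C[1][1] = min over k of (A[1][0] + B[0][1] = 4 + -1 = 3, A[1][1] + B[1][1] = 5 + -1 = 4, A[1][2] + B[2][1] = 9 + 6 = 15) = 3 (attained at k = 0)
  C[1][2] = min over k of (A[1][0] + B[0][2] = 4 + -4 = 0, A[1][1] + B[1][2] = 5 + 10 = 15, A[1][2] + B[2][2] = 9 + 10 = 19) = 0 (attained at k = 0)
  C[2][0] = min over k of (A[2][0] + B[0][0] = -4 + 9 = 5, A[2][1] + B[1][0] = 8 + -4 = 4, A[2][2] + B[2][0] = 10 + -2 = 8) = 4 (attained at k = 1)
  C[2][1] = min over k of (A[2][0] + B[0][1] = -4 + -1 = -5, A[2][1] + B[1][1] = 8 + -1 = 7, A[2][2] + B[2][1] = 10 + 6 = 16) = -5 (attained at k = 0)
  C[2][2] = min over k of (A[2][0] + B[0][2] = -4 + -4 = -8, A[2][1] + B[1][2] = 8 + 10 = 18, A[2][2] + B[2][2] = 10 + 10 = 20) = -8 (attained at k = 0)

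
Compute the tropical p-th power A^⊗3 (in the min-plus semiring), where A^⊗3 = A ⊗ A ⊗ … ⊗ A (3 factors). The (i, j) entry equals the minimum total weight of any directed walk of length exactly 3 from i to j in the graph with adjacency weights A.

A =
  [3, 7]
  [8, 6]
A^⊗3 =
  [9, 13]
  [14, 18]

Each entry (A^⊗3)_ij equals the minimum over all length-3 walks i = v_0 → v_1 → … → v_3 = j of Σ_t A[v_t][v_{t+1}]. For example, for (i, j) = (0, 1) we minimise over 4 possible intermediate vertex sequences; the minimum is 13, attained along the walk 0 → 0 → 0 → 1.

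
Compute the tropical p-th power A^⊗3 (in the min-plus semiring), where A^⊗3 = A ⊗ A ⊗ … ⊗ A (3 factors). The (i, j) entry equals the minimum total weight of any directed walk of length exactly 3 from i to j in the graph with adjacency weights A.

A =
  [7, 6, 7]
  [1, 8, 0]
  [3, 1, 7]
A^⊗3 =
  [9, 7, 8]
  [2, 8, 1]
  [4, 2, 8]

Each entry (A^⊗3)_ij equals the minimum over all length-3 walks i = v_0 → v_1 → … → v_3 = j of Σ_t A[v_t][v_{t+1}]. For example, for (i, j) = (0, 2) we minimise over 9 possible intermediate vertex sequences; the minimum is 8, attained along the walk 0 → 2 → 1 → 2.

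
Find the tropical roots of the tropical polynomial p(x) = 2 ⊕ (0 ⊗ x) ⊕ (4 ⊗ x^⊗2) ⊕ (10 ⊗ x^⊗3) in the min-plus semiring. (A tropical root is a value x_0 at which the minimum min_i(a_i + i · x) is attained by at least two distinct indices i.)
Roots: {-6, -4, 2}

Each tropical root is a break point of the lower envelope of the lines y = a_i + i · x (there are 4 lines, with slopes 0, 1, ..., 3). Only the lines that attain the minimum somewhere contribute to roots; other lines are dominated. Here the surviving (envelope) indices are i = 3, i = 2, i = 1, i = 0.
Intersections between consecutive envelope lines give the roots: for adjacent envelope indices i < j the intersection is x = (a_i − a_j) / (j − i). Reading off the sorted break points: {-6, -4, 2}.
Verification: at each break x_0, at least two indices attain the minimum of min_i(a_i + i · x_0).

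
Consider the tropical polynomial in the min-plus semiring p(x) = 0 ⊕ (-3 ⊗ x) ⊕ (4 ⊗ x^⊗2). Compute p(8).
p(8) = 0

A tropical monomial a ⊗ x^⊗i evaluates to a + i · x. Evaluating each term at x = 8:
  Term 0 contributes 0 + 0 · 8 = 0
  Term 1 contributes -3 + 1 · 8 = 5
  Term 2 contributes 4 + 2 · 8 = 20
p(8) = ⊕ of these = min[0, 5, 20] = 0.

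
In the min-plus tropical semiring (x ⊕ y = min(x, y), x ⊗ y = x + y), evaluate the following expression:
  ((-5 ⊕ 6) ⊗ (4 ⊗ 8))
((-5 ⊕ 6) ⊗ (4 ⊗ 8)) = 7

Expand innermost to outermost. Recall ⊕ takes the minimum of its arguments and ⊗ takes their sum. Working out the expression ((-5 ⊕ 6) ⊗ (4 ⊗ 8)) gives 7.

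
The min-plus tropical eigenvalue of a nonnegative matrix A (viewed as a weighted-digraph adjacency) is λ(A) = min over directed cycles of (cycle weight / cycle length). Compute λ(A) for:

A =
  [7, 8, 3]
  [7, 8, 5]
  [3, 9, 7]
λ(A) = 3

Enumerate directed cycles and compute their means (weight / length). Sample:
  cycle 0 → 0: weight = 7, length = 1, mean = 7/1 ≈ 7.000
  cycle 1 → 1: weight = 8, length = 1, mean = 8/1 ≈ 8.000
  cycle 2 → 2: weight = 7, length = 1, mean = 7/1 ≈ 7.000
  cycle 0 → 1 → 0: weight = 15, length = 2, mean = 15/2 ≈ 7.500
  cycle 0 → 2 → 0: weight = 6, length = 2, mean = 6/2 ≈ 3.000
  cycle 1 → 0 → 1: weight = 15, length = 2, mean = 15/2 ≈ 7.500
Minimum mean = 3.000, attained e.g. along the cycle 0 → 2 → 0 with weight 6 and length 2. So λ(A) = 6/2 = 3.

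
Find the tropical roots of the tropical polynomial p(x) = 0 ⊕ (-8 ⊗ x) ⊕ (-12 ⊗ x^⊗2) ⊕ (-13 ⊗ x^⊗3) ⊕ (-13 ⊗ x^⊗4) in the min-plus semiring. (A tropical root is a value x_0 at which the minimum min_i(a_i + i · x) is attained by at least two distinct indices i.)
Roots: {0, 1, 4, 8}

Each tropical root is a break point of the lower envelope of the lines y = a_i + i · x (there are 5 lines, with slopes 0, 1, ..., 4). Only the lines that attain the minimum somewhere contribute to roots; other lines are dominated. Here the surviving (envelope) indices are i = 4, i = 3, i = 2, i = 1, i = 0.
Intersections between consecutive envelope lines give the roots: for adjacent envelope indices i < j the intersection is x = (a_i − a_j) / (j − i). Reading off the sorted break points: {0, 1, 4, 8}.
Verification: at each break x_0, at least two indices attain the minimum of min_i(a_i + i · x_0).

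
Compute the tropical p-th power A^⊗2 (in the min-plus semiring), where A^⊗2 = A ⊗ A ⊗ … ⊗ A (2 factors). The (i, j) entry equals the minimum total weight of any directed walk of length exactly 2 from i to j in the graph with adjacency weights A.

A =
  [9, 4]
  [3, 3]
A^⊗2 =
  [7, 7]
  [6, 6]

Each entry (A^⊗2)_ij equals the minimum over all length-2 walks i = v_0 → v_1 → … → v_2 = j of Σ_t A[v_t][v_{t+1}]. For example, for (i, j) = (0, 1) we minimise over 2 possible intermediate vertex sequences; the minimum is 7, attained along the walk 0 → 1 → 1.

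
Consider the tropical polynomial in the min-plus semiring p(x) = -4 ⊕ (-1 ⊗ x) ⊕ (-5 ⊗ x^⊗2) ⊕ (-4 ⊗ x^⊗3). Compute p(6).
p(6) = -4

A tropical monomial a ⊗ x^⊗i evaluates to a + i · x. Evaluating each term at x = 6:
  Term 0 contributes -4 + 0 · 6 = -4
  Term 1 contributes -1 + 1 · 6 = 5
  Term 2 contributes -5 + 2 · 6 = 7
  Term 3 contributes -4 + 3 · 6 = 14
p(6) = ⊕ of these = min[-4, 5, 7, 14] = -4.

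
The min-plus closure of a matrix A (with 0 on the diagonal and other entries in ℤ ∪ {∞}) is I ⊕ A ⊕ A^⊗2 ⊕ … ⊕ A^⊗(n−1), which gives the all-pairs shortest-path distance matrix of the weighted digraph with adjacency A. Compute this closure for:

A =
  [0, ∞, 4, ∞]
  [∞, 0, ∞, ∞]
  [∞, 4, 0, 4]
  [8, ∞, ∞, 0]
Closure =
  [0, 8, 4, 8]
  [∞, 0, ∞, ∞]
  [12, 4, 0, 4]
  [8, 16, 12, 0]

This is the Floyd-Warshall all-pairs shortest-path computation. For each intermediate vertex k = 0, 1, …, 3, update dist[i][j] ← min(dist[i][j], dist[i][k] + dist[k][j]). The final matrix gives, for each (i, j), the minimum total weight of any directed path from i to j (possibly empty when i = j).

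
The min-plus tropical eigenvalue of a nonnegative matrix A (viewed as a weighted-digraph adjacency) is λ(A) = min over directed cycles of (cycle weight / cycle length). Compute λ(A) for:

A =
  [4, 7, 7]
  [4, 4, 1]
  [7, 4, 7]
λ(A) = 5/2

Enumerate directed cycles and compute their means (weight / length). Sample:
  cycle 0 → 0: weight = 4, length = 1, mean = 4/1 ≈ 4.000
  cycle 1 → 1: weight = 4, length = 1, mean = 4/1 ≈ 4.000
  cycle 2 → 2: weight = 7, length = 1, mean = 7/1 ≈ 7.000
  cycle 0 → 1 → 0: weight = 11, length = 2, mean = 11/2 ≈ 5.500
  cycle 0 → 2 → 0: weight = 14, length = 2, mean = 14/2 ≈ 7.000
  cycle 1 → 0 → 1: weight = 11, length = 2, mean = 11/2 ≈ 5.500
Minimum mean = 2.500, attained e.g. along the cycle 1 → 2 → 1 with weight 5 and length 2. So λ(A) = 5/2 = 5/2.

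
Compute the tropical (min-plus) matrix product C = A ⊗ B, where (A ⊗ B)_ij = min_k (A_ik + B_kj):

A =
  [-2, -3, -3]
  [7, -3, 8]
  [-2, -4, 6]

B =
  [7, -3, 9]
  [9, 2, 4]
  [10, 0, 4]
A ⊗ B =
  [5, -5, 1]
  [6, -1, 1]
  [5, -5, 0]

Apply the min-plus product entry-by-entry:
  C[0][0] = min over k of (A[0][0] + B[0][0] = -2 + 7 = 5, A[0][1] + B[1][0] = -3 + 9 = 6, A[0][2] + B[2][0] = -3 + 10 = 7) = 5 (attained at k = 0)
  C[0][1] = min over k of (A[0][0] + B[0][1] = -2 + -3 = -5, A[0][1] + B[1][1] = -3 + 2 = -1, A[0][2] + B[2][1] = -3 + 0 = -3) = -5 (attained at k = 0)
  C[0][2] = min over k of (A[0][0] + B[0][2] = -2 + 9 = 7, A[0][1] + B[1][2] = -3 + 4 = 1, A[0][2] + B[2][2] = -3 + 4 = 1) = 1 (attained at k = 1)
  C[1][0] = min over k of (A[1][0] + B[0][0] = 7 + 7 = 14, A[1][1] + B[1][0] = -3 + 9 = 6, A[1][2] + B[2][0] = 8 + 10 = 18) = 6 (attained at k = 1)
  C[1][1] = min over k of (A[1][0] + B[0][1] = 7 + -3 = 4, A[1][1] + B[1][1] = -3 + 2 = -1, A[1][2] + B[2][1] = 8 + 0 = 8) = -1 (attained at k = 1)
  C[1][2] = min over k of (A[1][0] + B[0][2] = 7 + 9 = 16, A[1][1] + B[1][2] = -3 + 4 = 1, A[1][2] + B[2][2] = 8 + 4 = 12) = 1 (attained at k = 1)
  C[2][0] = min over k of (A[2][0] + B[0][0] = -2 + 7 = 5, A[2][1] + B[1][0] = -4 + 9 = 5, A[2][2] + B[2][0] = 6 + 10 = 16) = 5 (attained at k = 0)
  C[2][1] = min over k of (A[2][0] + B[0][1] = -2 + -3 = -5, A[2][1] + B[1][1] = -4 + 2 = -2, A[2][2] + B[2][1] = 6 + 0 = 6) = -5 (attained at k = 0)
  C[2][2] = min over k of (A[2][0] + B[0][2] = -2 + 9 = 7, A[2][1] + B[1][2] = -4 + 4 = 0, A[2][2] + B[2][2] = 6 + 4 = 10) = 0 (attained at k = 1)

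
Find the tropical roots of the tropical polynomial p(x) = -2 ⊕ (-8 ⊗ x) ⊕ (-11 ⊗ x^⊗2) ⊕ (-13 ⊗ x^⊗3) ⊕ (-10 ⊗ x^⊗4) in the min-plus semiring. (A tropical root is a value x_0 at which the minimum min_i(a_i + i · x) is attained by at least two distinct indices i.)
Roots: {-3, 2, 3, 6}

Each tropical root is a break point of the lower envelope of the lines y = a_i + i · x (there are 5 lines, with slopes 0, 1, ..., 4). Only the lines that attain the minimum somewhere contribute to roots; other lines are dominated. Here the surviving (envelope) indices are i = 4, i = 3, i = 2, i = 1, i = 0.
Intersections between consecutive envelope lines give the roots: for adjacent envelope indices i < j the intersection is x = (a_i − a_j) / (j − i). Reading off the sorted break points: {-3, 2, 3, 6}.
Verification: at each break x_0, at least two indices attain the minimum of min_i(a_i + i · x_0).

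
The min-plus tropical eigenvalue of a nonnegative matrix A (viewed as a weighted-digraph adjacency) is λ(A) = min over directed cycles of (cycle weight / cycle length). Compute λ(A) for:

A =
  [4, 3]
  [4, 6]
λ(A) = 7/2

Enumerate directed cycles and compute their means (weight / length). Sample:
  cycle 0 → 0: weight = 4, length = 1, mean = 4/1 ≈ 4.000
  cycle 1 → 1: weight = 6, length = 1, mean = 6/1 ≈ 6.000
  cycle 0 → 1 → 0: weight = 7, length = 2, mean = 7/2 ≈ 3.500
  cycle 1 → 0 → 1: weight = 7, length = 2, mean = 7/2 ≈ 3.500
Minimum mean = 3.500, attained e.g. along the cycle 0 → 1 → 0 with weight 7 and length 2. So λ(A) = 7/2 = 7/2.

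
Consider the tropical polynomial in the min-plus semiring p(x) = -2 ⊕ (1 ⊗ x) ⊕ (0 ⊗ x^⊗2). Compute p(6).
p(6) = -2

A tropical monomial a ⊗ x^⊗i evaluates to a + i · x. Evaluating each term at x = 6:
  Term 0 contributes -2 + 0 · 6 = -2
  Term 1 contributes 1 + 1 · 6 = 7
  Term 2 contributes 0 + 2 · 6 = 12
p(6) = ⊕ of these = min[-2, 7, 12] = -2.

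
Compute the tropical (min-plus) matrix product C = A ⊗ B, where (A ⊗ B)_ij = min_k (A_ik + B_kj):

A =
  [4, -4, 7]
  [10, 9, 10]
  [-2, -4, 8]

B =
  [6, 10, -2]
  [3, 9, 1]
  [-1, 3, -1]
A ⊗ B =
  [-1, 5, -3]
  [9, 13, 8]
  [-1, 5, -4]

Apply the min-plus product entry-by-entry:
  C[0][0] = min over k of (A[0][0] + B[0][0] = 4 + 6 = 10, A[0][1] + B[1][0] = -4 + 3 = -1, A[0][2] + B[2][0] = 7 + -1 = 6) = -1 (attained at k = 1)
  C[0][1] = min over k of (A[0][0] + B[0][1] = 4 + 10 = 14, A[0][1] + B[1][1] = -4 + 9 = 5, A[0][2] + B[2][1] = 7 + 3 = 10) = 5 (attained at k = 1)
  C[0][2] = min over k of (A[0][0] + B[0][2] = 4 + -2 = 2, A[0][1] + B[1][2] = -4 + 1 = -3, A[0][2] + B[2][2] = 7 + -1 = 6) = -3 (attained at k = 1)
  C[1][0] = min over k of (A[1][0] + B[0][0] = 10 + 6 = 16, A[1][1] + B[1][0] = 9 + 3 = 12, A[1][2] + B[2][0] = 10 + -1 = 9) = 9 (attained at k = 2)
  C[1][1] = min over k of (A[1][0] + B[0][1] = 10 + 10 = 20, A[1][1] + B[1][1] = 9 + 9 = 18, A[1][2] + B[2][1] = 10 + 3 = 13) = 13 (attained at k = 2)
  C[1][2] = min over k of (A[1][0] + B[0][2] = 10 + -2 = 8, A[1][1] + B[1][2] = 9 + 1 = 10, A[1][2] + B[2][2] = 10 + -1 = 9) = 8 (attained at k = 0)
  C[2][0] = min over k of (A[2][0] + B[0][0] = -2 + 6 = 4, A[2][1] + B[1][0] = -4 + 3 = -1, A[2][2] + B[2][0] = 8 + -1 = 7) = -1 (attained at k = 1)
  C[2][1] = min over k of (A[2][0] + B[0][1] = -2 + 10 = 8, A[2][1] + B[1][1] = -4 + 9 = 5, A[2][2] + B[2][1] = 8 + 3 = 11) = 5 (attained at k = 1)
  C[2][2] = min over k of (A[2][0] + B[0][2] = -2 + -2 = -4, A[2][1] + B[1][2] = -4 + 1 = -3, A[2][2] + B[2][2] = 8 + -1 = 7) = -4 (attained at k = 0)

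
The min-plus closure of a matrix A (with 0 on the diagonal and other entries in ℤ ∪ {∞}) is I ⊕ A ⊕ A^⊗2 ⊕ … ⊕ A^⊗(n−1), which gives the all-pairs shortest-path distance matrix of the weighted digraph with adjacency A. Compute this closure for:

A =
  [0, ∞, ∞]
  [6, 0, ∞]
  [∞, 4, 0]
Closure =
  [0, ∞, ∞]
  [6, 0, ∞]
  [10, 4, 0]

This is the Floyd-Warshall all-pairs shortest-path computation. For each intermediate vertex k = 0, 1, …, 2, update dist[i][j] ← min(dist[i][j], dist[i][k] + dist[k][j]). The final matrix gives, for each (i, j), the minimum total weight of any directed path from i to j (possibly empty when i = j).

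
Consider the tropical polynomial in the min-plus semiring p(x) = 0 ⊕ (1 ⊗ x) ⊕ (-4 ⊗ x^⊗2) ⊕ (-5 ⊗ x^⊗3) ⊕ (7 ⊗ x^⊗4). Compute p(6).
p(6) = 0

A tropical monomial a ⊗ x^⊗i evaluates to a + i · x. Evaluating each term at x = 6:
  Term 0 contributes 0 + 0 · 6 = 0
  Term 1 contributes 1 + 1 · 6 = 7
  Term 2 contributes -4 + 2 · 6 = 8
  Term 3 contributes -5 + 3 · 6 = 13
  Term 4 contributes 7 + 4 · 6 = 31
p(6) = ⊕ of these = min[0, 7, 8, 13, 31] = 0.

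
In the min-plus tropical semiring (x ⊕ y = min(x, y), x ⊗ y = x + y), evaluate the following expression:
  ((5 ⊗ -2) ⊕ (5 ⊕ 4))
((5 ⊗ -2) ⊕ (5 ⊕ 4)) = 3

Expand innermost to outermost. Recall ⊕ takes the minimum of its arguments and ⊗ takes their sum. Working out the expression ((5 ⊗ -2) ⊕ (5 ⊕ 4)) gives 3.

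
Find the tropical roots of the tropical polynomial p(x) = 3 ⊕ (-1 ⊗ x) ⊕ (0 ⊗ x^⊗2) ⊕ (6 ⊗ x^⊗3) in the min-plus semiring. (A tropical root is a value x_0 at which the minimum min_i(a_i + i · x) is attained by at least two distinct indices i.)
Roots: {-6, -1, 4}

Each tropical root is a break point of the lower envelope of the lines y = a_i + i · x (there are 4 lines, with slopes 0, 1, ..., 3). Only the lines that attain the minimum somewhere contribute to roots; other lines are dominated. Here the surviving (envelope) indices are i = 3, i = 2, i = 1, i = 0.
Intersections between consecutive envelope lines give the roots: for adjacent envelope indices i < j the intersection is x = (a_i − a_j) / (j − i). Reading off the sorted break points: {-6, -1, 4}.
Verification: at each break x_0, at least two indices attain the minimum of min_i(a_i + i · x_0).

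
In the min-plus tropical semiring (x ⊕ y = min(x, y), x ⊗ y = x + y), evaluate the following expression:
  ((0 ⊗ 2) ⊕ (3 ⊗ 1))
((0 ⊗ 2) ⊕ (3 ⊗ 1)) = 2

Expand innermost to outermost. Recall ⊕ takes the minimum of its arguments and ⊗ takes their sum. Working out the expression ((0 ⊗ 2) ⊕ (3 ⊗ 1)) gives 2.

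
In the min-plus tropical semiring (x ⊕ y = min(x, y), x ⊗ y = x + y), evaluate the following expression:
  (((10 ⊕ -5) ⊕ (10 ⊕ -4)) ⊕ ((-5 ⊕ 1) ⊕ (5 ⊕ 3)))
(((10 ⊕ -5) ⊕ (10 ⊕ -4)) ⊕ ((-5 ⊕ 1) ⊕ (5 ⊕ 3))) = -5

Expand innermost to outermost. Recall ⊕ takes the minimum of its arguments and ⊗ takes their sum. Working out the expression (((10 ⊕ -5) ⊕ (10 ⊕ -4)) ⊕ ((-5 ⊕ 1) ⊕ (5 ⊕ 3))) gives -5.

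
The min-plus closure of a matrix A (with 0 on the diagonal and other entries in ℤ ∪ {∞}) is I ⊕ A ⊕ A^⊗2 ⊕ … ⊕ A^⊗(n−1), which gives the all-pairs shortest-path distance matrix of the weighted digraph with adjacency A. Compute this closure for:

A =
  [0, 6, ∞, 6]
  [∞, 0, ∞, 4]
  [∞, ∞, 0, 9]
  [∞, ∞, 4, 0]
Closure =
  [0, 6, 10, 6]
  [∞, 0, 8, 4]
  [∞, ∞, 0, 9]
  [∞, ∞, 4, 0]

This is the Floyd-Warshall all-pairs shortest-path computation. For each intermediate vertex k = 0, 1, …, 3, update dist[i][j] ← min(dist[i][j], dist[i][k] + dist[k][j]). The final matrix gives, for each (i, j), the minimum total weight of any directed path from i to j (possibly empty when i = j).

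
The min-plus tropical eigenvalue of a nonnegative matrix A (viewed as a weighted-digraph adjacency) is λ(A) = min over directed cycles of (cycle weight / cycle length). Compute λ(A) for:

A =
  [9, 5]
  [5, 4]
λ(A) = 4

Enumerate directed cycles and compute their means (weight / length). Sample:
  cycle 0 → 0: weight = 9, length = 1, mean = 9/1 ≈ 9.000
  cycle 1 → 1: weight = 4, length = 1, mean = 4/1 ≈ 4.000
  cycle 0 → 1 → 0: weight = 10, length = 2, mean = 10/2 ≈ 5.000
  cycle 1 → 0 → 1: weight = 10, length = 2, mean = 10/2 ≈ 5.000
Minimum mean = 4.000, attained e.g. along the cycle 1 → 1 with weight 4 and length 1. So λ(A) = 4/1 = 4.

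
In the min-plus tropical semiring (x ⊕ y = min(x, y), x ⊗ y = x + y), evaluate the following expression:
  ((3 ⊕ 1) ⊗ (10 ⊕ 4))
((3 ⊕ 1) ⊗ (10 ⊕ 4)) = 5

Expand innermost to outermost. Recall ⊕ takes the minimum of its arguments and ⊗ takes their sum. Working out the expression ((3 ⊕ 1) ⊗ (10 ⊕ 4)) gives 5.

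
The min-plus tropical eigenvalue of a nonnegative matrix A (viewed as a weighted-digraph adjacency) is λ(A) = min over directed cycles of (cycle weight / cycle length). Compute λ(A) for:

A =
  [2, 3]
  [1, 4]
λ(A) = 2

Enumerate directed cycles and compute their means (weight / length). Sample:
  cycle 0 → 0: weight = 2, length = 1, mean = 2/1 ≈ 2.000
  cycle 1 → 1: weight = 4, length = 1, mean = 4/1 ≈ 4.000
  cycle 0 → 1 → 0: weight = 4, length = 2, mean = 4/2 ≈ 2.000
  cycle 1 → 0 → 1: weight = 4, length = 2, mean = 4/2 ≈ 2.000
Minimum mean = 2.000, attained e.g. along the cycle 0 → 0 with weight 2 and length 1. So λ(A) = 2/1 = 2.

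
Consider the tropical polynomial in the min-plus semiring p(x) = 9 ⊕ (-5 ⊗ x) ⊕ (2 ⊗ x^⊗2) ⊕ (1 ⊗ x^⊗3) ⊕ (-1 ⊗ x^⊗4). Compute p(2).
p(2) = -3

A tropical monomial a ⊗ x^⊗i evaluates to a + i · x. Evaluating each term at x = 2:
  Term 0 contributes 9 + 0 · 2 = 9
  Term 1 contributes -5 + 1 · 2 = -3
  Term 2 contributes 2 + 2 · 2 = 6
  Term 3 contributes 1 + 3 · 2 = 7
  Term 4 contributes -1 + 4 · 2 = 7
p(2) = ⊕ of these = min[9, -3, 6, 7, 7] = -3.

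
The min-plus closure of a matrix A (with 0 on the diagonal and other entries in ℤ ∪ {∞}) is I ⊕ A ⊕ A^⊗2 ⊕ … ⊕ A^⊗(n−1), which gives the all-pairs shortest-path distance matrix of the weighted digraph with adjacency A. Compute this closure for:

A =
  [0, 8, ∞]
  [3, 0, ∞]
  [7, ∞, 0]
Closure =
  [0, 8, ∞]
  [3, 0, ∞]
  [7, 15, 0]

This is the Floyd-Warshall all-pairs shortest-path computation. For each intermediate vertex k = 0, 1, …, 2, update dist[i][j] ← min(dist[i][j], dist[i][k] + dist[k][j]). The final matrix gives, for each (i, j), the minimum total weight of any directed path from i to j (possibly empty when i = j).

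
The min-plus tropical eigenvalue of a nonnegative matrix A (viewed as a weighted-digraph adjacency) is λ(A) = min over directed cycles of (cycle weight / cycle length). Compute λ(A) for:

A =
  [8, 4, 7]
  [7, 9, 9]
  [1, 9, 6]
λ(A) = 4

Enumerate directed cycles and compute their means (weight / length). Sample:
  cycle 0 → 0: weight = 8, length = 1, mean = 8/1 ≈ 8.000
  cycle 1 → 1: weight = 9, length = 1, mean = 9/1 ≈ 9.000
  cycle 2 → 2: weight = 6, length = 1, mean = 6/1 ≈ 6.000
  cycle 0 → 1 → 0: weight = 11, length = 2, mean = 11/2 ≈ 5.500
  cycle 0 → 2 → 0: weight = 8, length = 2, mean = 8/2 ≈ 4.000
  cycle 1 → 0 → 1: weight = 11, length = 2, mean = 11/2 ≈ 5.500
Minimum mean = 4.000, attained e.g. along the cycle 0 → 2 → 0 with weight 8 and length 2. So λ(A) = 8/2 = 4.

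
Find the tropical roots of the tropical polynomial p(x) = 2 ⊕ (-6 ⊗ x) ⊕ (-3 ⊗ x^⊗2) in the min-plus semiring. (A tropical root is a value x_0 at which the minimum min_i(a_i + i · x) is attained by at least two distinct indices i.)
Roots: {-3, 8}

Each tropical root is a break point of the lower envelope of the lines y = a_i + i · x (there are 3 lines, with slopes 0, 1, ..., 2). Only the lines that attain the minimum somewhere contribute to roots; other lines are dominated. Here the surviving (envelope) indices are i = 2, i = 1, i = 0.
Intersections between consecutive envelope lines give the roots: for adjacent envelope indices i < j the intersection is x = (a_i − a_j) / (j − i). Reading off the sorted break points: {-3, 8}.
Verification: at each break x_0, at least two indices attain the minimum of min_i(a_i + i · x_0).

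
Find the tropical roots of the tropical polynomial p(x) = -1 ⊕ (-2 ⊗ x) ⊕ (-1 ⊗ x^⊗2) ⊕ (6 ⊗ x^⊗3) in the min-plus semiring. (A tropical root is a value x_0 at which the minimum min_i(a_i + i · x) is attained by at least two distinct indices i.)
Roots: {-7, -1, 1}

Each tropical root is a break point of the lower envelope of the lines y = a_i + i · x (there are 4 lines, with slopes 0, 1, ..., 3). Only the lines that attain the minimum somewhere contribute to roots; other lines are dominated. Here the surviving (envelope) indices are i = 3, i = 2, i = 1, i = 0.
Intersections between consecutive envelope lines give the roots: for adjacent envelope indices i < j the intersection is x = (a_i − a_j) / (j − i). Reading off the sorted break points: {-7, -1, 1}.
Verification: at each break x_0, at least two indices attain the minimum of min_i(a_i + i · x_0).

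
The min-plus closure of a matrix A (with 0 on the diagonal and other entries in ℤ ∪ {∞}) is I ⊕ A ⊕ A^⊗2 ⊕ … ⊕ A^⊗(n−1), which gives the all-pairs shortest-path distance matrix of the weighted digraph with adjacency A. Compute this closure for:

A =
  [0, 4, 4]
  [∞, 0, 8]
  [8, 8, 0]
Closure =
  [0, 4, 4]
  [16, 0, 8]
  [8, 8, 0]

This is the Floyd-Warshall all-pairs shortest-path computation. For each intermediate vertex k = 0, 1, …, 2, update dist[i][j] ← min(dist[i][j], dist[i][k] + dist[k][j]). The final matrix gives, for each (i, j), the minimum total weight of any directed path from i to j (possibly empty when i = j).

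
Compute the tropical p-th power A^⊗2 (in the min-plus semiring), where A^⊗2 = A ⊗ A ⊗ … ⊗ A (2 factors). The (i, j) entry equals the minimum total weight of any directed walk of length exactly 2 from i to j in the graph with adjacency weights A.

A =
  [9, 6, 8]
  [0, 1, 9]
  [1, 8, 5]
A^⊗2 =
  [6, 7, 13]
  [1, 2, 8]
  [6, 7, 9]

Each entry (A^⊗2)_ij equals the minimum over all length-2 walks i = v_0 → v_1 → … → v_2 = j of Σ_t A[v_t][v_{t+1}]. For example, for (i, j) = (0, 2) we minimise over 3 possible intermediate vertex sequences; the minimum is 13, attained along the walk 0 → 2 → 2.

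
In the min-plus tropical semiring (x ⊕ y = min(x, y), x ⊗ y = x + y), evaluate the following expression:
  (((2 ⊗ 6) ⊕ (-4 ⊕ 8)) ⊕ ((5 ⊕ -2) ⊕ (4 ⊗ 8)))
(((2 ⊗ 6) ⊕ (-4 ⊕ 8)) ⊕ ((5 ⊕ -2) ⊕ (4 ⊗ 8))) = -4

Expand innermost to outermost. Recall ⊕ takes the minimum of its arguments and ⊗ takes their sum. Working out the expression (((2 ⊗ 6) ⊕ (-4 ⊕ 8)) ⊕ ((5 ⊕ -2) ⊕ (4 ⊗ 8))) gives -4.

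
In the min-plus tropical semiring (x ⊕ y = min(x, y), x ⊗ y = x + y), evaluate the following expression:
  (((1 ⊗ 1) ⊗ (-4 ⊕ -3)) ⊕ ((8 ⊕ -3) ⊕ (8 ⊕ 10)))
(((1 ⊗ 1) ⊗ (-4 ⊕ -3)) ⊕ ((8 ⊕ -3) ⊕ (8 ⊕ 10))) = -3

Expand innermost to outermost. Recall ⊕ takes the minimum of its arguments and ⊗ takes their sum. Working out the expression (((1 ⊗ 1) ⊗ (-4 ⊕ -3)) ⊕ ((8 ⊕ -3) ⊕ (8 ⊕ 10))) gives -3.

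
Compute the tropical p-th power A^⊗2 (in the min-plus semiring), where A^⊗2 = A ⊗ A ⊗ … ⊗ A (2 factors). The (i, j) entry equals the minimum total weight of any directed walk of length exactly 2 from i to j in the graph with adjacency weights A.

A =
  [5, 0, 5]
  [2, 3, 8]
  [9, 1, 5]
A^⊗2 =
  [2, 3, 8]
  [5, 2, 7]
  [3, 4, 9]

Each entry (A^⊗2)_ij equals the minimum over all length-2 walks i = v_0 → v_1 → … → v_2 = j of Σ_t A[v_t][v_{t+1}]. For example, for (i, j) = (0, 2) we minimise over 3 possible intermediate vertex sequences; the minimum is 8, attained along the walk 0 → 1 → 2.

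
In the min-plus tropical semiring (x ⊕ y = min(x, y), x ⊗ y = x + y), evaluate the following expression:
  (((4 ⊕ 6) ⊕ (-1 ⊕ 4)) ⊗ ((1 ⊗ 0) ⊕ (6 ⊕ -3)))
(((4 ⊕ 6) ⊕ (-1 ⊕ 4)) ⊗ ((1 ⊗ 0) ⊕ (6 ⊕ -3))) = -4

Expand innermost to outermost. Recall ⊕ takes the minimum of its arguments and ⊗ takes their sum. Working out the expression (((4 ⊕ 6) ⊕ (-1 ⊕ 4)) ⊗ ((1 ⊗ 0) ⊕ (6 ⊕ -3))) gives -4.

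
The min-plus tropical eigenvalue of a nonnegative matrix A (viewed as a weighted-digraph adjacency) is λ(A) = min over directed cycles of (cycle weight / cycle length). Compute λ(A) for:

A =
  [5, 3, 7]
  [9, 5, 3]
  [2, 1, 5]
λ(A) = 2

Enumerate directed cycles and compute their means (weight / length). Sample:
  cycle 0 → 0: weight = 5, length = 1, mean = 5/1 ≈ 5.000
  cycle 1 → 1: weight = 5, length = 1, mean = 5/1 ≈ 5.000
  cycle 2 → 2: weight = 5, length = 1, mean = 5/1 ≈ 5.000
  cycle 0 → 1 → 0: weight = 12, length = 2, mean = 12/2 ≈ 6.000
  cycle 0 → 2 → 0: weight = 9, length = 2, mean = 9/2 ≈ 4.500
  cycle 1 → 0 → 1: weight = 12, length = 2, mean = 12/2 ≈ 6.000
Minimum mean = 2.000, attained e.g. along the cycle 1 → 2 → 1 with weight 4 and length 2. So λ(A) = 4/2 = 2.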